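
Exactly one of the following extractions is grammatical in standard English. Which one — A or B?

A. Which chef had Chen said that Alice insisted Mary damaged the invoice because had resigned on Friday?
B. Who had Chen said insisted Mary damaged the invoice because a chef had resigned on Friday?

B

In A, the wh-phrase is extracted from inside an adjunct island (introduced by "because"), which blocks movement.
In B, the extraction path crosses only that-complement boundaries, which are transparent.
So B is grammatical.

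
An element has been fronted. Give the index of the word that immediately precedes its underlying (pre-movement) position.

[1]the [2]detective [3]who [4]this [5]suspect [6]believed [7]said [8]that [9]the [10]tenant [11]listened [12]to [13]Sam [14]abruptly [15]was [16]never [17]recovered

The displaced element is "the detective" (word 2).
It is linked across 1 clause boundary (Ø).
It functions as the subject of "said", so the gap sits immediately after word 6 ("believed").
Base order: This suspect believed the detective said that the tenant listened to Sam abruptly.

6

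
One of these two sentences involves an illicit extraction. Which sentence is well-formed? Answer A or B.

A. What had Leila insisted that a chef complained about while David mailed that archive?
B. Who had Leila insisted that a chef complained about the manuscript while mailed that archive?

In B, the wh-phrase is extracted from inside an adjunct island (introduced by "while"), which blocks movement.
In A, the extraction path crosses only that-complement boundaries, which are transparent.
So A is grammatical.

A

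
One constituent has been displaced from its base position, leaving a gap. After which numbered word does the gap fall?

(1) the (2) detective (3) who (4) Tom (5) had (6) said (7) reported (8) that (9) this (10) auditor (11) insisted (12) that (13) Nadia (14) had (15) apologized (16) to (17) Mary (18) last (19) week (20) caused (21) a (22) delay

6

The displaced element is "the detective" (word 2).
It is linked across 1 clause boundary (Ø).
It functions as the subject of "reported", so the gap sits immediately after word 6 ("said").
Base order: Tom had said that the detective reported that this auditor insisted that Nadia had apologized to Mary last week.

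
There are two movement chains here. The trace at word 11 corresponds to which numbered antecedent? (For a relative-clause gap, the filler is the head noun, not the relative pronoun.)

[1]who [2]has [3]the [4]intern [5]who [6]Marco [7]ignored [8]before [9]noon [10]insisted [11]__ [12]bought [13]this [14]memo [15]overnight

1

The marked gap is the subject of "bought".
Its filler is the fronted wh-phrase "who", at word 1.
(The other dependency links word 4 to a gap after word 7.)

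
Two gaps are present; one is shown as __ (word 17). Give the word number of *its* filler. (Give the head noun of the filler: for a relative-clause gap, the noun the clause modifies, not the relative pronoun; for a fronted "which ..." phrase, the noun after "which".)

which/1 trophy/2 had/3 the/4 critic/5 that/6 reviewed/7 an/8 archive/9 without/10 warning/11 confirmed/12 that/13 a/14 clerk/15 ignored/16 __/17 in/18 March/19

The marked gap is the direct object of "ignored".
Its filler is the fronted wh-phrase "which trophy", at word 2.
(The other dependency links word 5 to a gap after word 6.)

2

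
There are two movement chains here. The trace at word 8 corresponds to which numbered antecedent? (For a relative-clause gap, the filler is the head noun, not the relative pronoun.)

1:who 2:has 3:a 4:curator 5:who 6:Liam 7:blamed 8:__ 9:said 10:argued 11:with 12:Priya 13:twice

The marked gap is inside the relative clause, the direct object of "blamed".
Its filler is the head noun "curator" (via "who"), at word 4.
(The other dependency links word 1 to a gap after word 9.)

4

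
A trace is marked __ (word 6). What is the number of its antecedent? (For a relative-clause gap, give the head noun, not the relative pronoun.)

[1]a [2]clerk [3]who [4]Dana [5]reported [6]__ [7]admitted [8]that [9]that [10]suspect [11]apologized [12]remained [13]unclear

2

The gap at 6 is the subject of "admitted", inside a relative clause.
The relative pronoun is "who" (word 3); it is bound by the head noun immediately before it.
Its filler is the head noun "clerk", at word 2.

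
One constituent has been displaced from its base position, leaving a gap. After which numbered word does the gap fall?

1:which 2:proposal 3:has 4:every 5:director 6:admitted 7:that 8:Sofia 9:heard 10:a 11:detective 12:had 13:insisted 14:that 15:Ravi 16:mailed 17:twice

The displaced element is "which proposal" (word 2).
It is linked across 3 clause boundaries (that → Ø → that).
It functions as the direct object of "mailed", so the gap sits immediately after word 16 ("mailed").
Base order: Every director has admitted that Sofia heard a detective had insisted that Ravi mailed which proposal twice.

16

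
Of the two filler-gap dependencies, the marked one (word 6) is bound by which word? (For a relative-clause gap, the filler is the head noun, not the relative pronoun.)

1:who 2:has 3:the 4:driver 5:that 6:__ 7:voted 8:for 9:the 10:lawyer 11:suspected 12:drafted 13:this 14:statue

The marked gap is inside the relative clause, the subject of "voted".
Its filler is the head noun "driver" (via "that"), at word 4.
(The other dependency links word 1 to a gap after word 11.)

4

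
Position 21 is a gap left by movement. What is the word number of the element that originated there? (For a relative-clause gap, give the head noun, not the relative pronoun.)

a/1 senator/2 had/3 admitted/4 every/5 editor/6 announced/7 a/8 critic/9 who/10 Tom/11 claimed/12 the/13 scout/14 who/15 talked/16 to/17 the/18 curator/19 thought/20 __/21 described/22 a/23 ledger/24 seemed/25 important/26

9

The gap at 21 is the subject of "described", inside a relative clause.
The relative pronoun is "who" (word 10); it is bound by the head noun immediately before it.
Its filler is the head noun "critic", at word 9.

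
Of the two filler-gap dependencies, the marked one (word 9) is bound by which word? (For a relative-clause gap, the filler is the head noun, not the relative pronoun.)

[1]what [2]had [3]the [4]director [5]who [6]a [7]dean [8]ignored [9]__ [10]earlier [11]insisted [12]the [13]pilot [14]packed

The marked gap is inside the relative clause, the direct object of "ignored".
Its filler is the head noun "director" (via "who"), at word 4.
(The other dependency links word 1 to a gap after word 14.)

4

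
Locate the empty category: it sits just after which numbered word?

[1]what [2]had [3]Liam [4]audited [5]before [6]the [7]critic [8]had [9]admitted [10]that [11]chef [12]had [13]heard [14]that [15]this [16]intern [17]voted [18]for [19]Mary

The displaced element is "what" (word 1).
It functions as the direct object of "audited", so the gap sits immediately after word 4 ("audited").
Base order: Liam had audited what before the critic had admitted that chef had heard that this intern voted for Mary.

4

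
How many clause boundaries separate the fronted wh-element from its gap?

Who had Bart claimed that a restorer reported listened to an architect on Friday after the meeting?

2

"who" is extracted from the subject of "listened".
Boundaries crossed, outermost first: [that], [Ø] — 2 in total.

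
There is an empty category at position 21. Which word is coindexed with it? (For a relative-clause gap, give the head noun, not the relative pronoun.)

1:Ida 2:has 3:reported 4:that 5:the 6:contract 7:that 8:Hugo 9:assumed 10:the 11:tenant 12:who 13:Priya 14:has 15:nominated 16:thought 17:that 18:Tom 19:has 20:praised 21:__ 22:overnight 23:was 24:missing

6

The gap at 21 is the object of "praised", inside a relative clause.
The relative pronoun is "that" (word 7); it is bound by the head noun immediately before it.
Its filler is the head noun "contract", at word 6.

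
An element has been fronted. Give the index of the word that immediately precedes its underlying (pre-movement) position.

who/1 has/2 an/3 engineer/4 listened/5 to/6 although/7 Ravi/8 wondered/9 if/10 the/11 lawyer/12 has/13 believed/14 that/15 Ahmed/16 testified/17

The displaced element is "who" (word 1).
It functions as the object of the preposition "to" of "listened", so the gap sits immediately after word 6 ("to").
Base order: An engineer has listened to who although Ravi wondered if the lawyer has believed that Ahmed testified.

6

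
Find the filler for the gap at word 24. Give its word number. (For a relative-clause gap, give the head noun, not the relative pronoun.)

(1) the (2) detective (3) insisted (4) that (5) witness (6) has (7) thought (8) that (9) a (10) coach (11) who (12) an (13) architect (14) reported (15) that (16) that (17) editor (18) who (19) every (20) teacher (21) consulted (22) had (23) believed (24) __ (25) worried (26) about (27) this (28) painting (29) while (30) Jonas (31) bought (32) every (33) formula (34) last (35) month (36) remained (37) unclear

The gap at 24 is the subject of "worried", inside a relative clause.
The relative pronoun is "who" (word 11); it is bound by the head noun immediately before it.
Its filler is the head noun "coach", at word 10.

10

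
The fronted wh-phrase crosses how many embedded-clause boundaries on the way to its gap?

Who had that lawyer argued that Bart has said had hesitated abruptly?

2

"who" is extracted from the subject of "hesitated".
Boundaries crossed, outermost first: [that], [Ø] — 2 in total.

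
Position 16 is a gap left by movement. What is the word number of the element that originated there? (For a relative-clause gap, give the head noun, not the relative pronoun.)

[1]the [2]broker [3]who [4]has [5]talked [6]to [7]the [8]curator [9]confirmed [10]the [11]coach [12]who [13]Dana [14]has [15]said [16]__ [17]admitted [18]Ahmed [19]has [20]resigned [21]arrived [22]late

11

The gap at 16 is the subject of "admitted", inside a relative clause.
The relative pronoun is "who" (word 12); it is bound by the head noun immediately before it.
Its filler is the head noun "coach", at word 11.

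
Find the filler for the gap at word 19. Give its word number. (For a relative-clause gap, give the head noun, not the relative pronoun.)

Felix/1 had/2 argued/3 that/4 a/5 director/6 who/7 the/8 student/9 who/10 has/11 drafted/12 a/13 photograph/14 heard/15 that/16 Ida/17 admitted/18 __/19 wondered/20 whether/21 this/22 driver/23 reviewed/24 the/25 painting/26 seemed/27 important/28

6

The gap at 19 is the subject of "wondered", inside a relative clause.
The relative pronoun is "who" (word 7); it is bound by the head noun immediately before it.
Its filler is the head noun "director", at word 6.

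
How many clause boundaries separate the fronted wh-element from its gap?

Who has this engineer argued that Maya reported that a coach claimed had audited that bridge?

"who" is extracted from the subject of "audited".
Boundaries crossed, outermost first: [that], [that], [Ø] — 3 in total.

3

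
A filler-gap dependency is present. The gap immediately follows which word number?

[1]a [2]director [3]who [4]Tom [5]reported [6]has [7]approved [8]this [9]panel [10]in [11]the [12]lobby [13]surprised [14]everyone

5

The displaced element is "a director" (word 2).
It is linked across 1 clause boundary (Ø).
It functions as the subject of "approved", so the gap sits immediately after word 5 ("reported").
Base order: Tom reported a director has approved this panel in the lobby.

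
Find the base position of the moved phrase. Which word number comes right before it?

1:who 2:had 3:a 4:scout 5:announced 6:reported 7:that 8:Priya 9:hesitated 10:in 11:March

5

The displaced element is "who" (word 1).
It is linked across 1 clause boundary (Ø).
It functions as the subject of "reported", so the gap sits immediately after word 5 ("announced").
Base order: A scout had announced that who reported that Priya hesitated in March.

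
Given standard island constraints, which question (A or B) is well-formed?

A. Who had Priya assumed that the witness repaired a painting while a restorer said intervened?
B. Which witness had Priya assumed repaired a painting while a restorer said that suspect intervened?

B

In A, the wh-phrase is extracted from inside an adjunct island (introduced by "while"), which blocks movement.
In B, the extraction path crosses only that-complement boundaries, which are transparent.
So B is grammatical.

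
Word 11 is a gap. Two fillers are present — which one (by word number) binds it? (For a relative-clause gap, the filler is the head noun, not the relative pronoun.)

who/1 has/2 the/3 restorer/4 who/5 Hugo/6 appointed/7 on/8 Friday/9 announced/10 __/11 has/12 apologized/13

The marked gap is the subject of "apologized".
Its filler is the fronted wh-phrase "who", at word 1.
(The other dependency links word 4 to a gap after word 7.)

1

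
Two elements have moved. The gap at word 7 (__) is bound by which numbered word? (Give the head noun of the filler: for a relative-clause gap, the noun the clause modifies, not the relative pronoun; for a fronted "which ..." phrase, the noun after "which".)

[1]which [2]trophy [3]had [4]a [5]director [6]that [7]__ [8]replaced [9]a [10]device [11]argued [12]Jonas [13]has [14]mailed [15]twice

5

The marked gap is inside the relative clause, the subject of "replaced".
Its filler is the head noun "director" (via "that"), at word 5.
(The other dependency links word 2 to a gap after word 14.)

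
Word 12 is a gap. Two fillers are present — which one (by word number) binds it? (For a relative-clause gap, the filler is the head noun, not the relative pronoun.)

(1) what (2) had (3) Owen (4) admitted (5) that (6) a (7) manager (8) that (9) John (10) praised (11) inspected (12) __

1

The marked gap is the direct object of "inspected".
Its filler is the fronted wh-phrase "what", at word 1.
(The other dependency links word 7 to a gap after word 10.)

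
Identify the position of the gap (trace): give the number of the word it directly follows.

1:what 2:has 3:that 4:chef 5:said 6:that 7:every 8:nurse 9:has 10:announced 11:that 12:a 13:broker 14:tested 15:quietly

The displaced element is "what" (word 1).
It is linked across 2 clause boundaries (that → that).
It functions as the direct object of "tested", so the gap sits immediately after word 14 ("tested").
Base order: That chef has said that every nurse has announced that a broker tested what quietly.

14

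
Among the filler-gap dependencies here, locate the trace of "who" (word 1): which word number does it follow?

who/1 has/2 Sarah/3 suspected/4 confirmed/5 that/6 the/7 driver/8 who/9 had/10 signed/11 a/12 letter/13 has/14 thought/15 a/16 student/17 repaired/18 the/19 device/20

4

The displaced element is "who" (word 1).
It is linked across 1 clause boundary (Ø).
It functions as the subject of "confirmed", so the gap sits immediately after word 4 ("suspected").
Base order: Sarah has suspected that who confirmed that the driver who had signed a letter has thought a student repaired the device.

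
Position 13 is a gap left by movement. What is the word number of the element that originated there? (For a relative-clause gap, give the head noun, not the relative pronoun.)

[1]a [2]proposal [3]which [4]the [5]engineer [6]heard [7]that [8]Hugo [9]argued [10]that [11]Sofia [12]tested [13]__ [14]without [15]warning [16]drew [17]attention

The gap at 13 is the object of "tested", inside a relative clause.
The relative pronoun is "which" (word 3); it is bound by the head noun immediately before it.
Its filler is the head noun "proposal", at word 2.

2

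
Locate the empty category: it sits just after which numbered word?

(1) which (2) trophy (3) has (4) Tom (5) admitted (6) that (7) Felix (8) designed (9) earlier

The displaced element is "which trophy" (word 2).
It is linked across 1 clause boundary (that).
It functions as the direct object of "designed", so the gap sits immediately after word 8 ("designed").
Base order: Tom has admitted that Felix designed which trophy earlier.

8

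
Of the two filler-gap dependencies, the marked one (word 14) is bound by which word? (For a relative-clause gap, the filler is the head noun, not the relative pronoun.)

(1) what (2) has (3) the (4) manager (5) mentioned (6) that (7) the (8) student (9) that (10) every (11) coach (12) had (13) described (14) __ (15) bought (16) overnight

8

The marked gap is inside the relative clause, the direct object of "described".
Its filler is the head noun "student" (via "that"), at word 8.
(The other dependency links word 1 to a gap after word 15.)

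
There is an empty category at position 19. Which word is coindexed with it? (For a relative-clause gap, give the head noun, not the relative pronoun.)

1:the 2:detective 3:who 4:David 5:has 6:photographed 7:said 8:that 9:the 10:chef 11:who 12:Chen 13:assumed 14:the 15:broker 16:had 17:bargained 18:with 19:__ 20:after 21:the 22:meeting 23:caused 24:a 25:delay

10

The gap at 19 is the prepositional object of "bargained", inside a relative clause.
The relative pronoun is "who" (word 11); it is bound by the head noun immediately before it.
Its filler is the head noun "chef", at word 10.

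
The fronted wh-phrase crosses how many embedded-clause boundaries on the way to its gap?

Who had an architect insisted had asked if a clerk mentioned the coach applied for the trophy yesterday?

"who" is extracted from the subject of "asked".
Boundaries crossed, outermost first: [Ø] — 1 in total.

1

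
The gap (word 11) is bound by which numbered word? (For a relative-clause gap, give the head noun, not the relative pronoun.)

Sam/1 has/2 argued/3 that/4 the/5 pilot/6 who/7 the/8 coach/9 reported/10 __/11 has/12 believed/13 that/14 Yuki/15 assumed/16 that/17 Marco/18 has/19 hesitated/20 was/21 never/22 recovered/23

The gap at 11 is the subject of "believed", inside a relative clause.
The relative pronoun is "who" (word 7); it is bound by the head noun immediately before it.
Its filler is the head noun "pilot", at word 6.

6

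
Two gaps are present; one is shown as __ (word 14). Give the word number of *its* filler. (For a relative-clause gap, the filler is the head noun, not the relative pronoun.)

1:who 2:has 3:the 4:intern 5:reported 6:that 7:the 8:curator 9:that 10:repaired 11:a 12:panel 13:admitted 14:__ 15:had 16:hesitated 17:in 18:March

1

The marked gap is the subject of "hesitated".
Its filler is the fronted wh-phrase "who", at word 1.
(The other dependency links word 8 to a gap after word 9.)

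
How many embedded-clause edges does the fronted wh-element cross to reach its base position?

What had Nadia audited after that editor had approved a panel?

0

"what" originates inside the matrix clause — no clause boundary is crossed.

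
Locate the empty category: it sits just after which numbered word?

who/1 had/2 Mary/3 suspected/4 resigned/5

4

The displaced element is "who" (word 1).
It is linked across 1 clause boundary (Ø).
It functions as the subject of "resigned", so the gap sits immediately after word 4 ("suspected").
Base order: Mary had suspected that who resigned.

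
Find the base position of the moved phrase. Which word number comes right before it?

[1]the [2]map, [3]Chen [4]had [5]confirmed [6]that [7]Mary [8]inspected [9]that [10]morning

8

The displaced element is "the map" (word 2).
It is linked across 1 clause boundary (that).
It functions as the direct object of "inspected", so the gap sits immediately after word 8 ("inspected").
Base order: Chen had confirmed that Mary inspected the map that morning.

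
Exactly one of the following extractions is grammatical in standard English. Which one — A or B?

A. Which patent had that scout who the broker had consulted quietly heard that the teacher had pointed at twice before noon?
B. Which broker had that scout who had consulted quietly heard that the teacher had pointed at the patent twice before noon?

In B, the wh-phrase is extracted from inside a complex-NP island (relative clause) (introduced by "who"), which blocks movement.
In A, the extraction path crosses only that-complement boundaries, which are transparent.
So A is grammatical.

A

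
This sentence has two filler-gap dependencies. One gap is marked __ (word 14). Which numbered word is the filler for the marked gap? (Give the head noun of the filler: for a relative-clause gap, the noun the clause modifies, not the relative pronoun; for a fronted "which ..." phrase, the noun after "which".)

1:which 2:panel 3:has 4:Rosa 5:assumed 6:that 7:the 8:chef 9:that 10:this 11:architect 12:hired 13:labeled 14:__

The marked gap is the direct object of "labeled".
Its filler is the fronted wh-phrase "which panel", at word 2.
(The other dependency links word 8 to a gap after word 12.)

2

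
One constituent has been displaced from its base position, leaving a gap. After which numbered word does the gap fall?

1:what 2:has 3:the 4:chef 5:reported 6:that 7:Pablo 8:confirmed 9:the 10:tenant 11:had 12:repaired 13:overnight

The displaced element is "what" (word 1).
It is linked across 2 clause boundaries (that → Ø).
It functions as the direct object of "repaired", so the gap sits immediately after word 12 ("repaired").
Base order: The chef has reported that Pablo confirmed the tenant had repaired what overnight.

12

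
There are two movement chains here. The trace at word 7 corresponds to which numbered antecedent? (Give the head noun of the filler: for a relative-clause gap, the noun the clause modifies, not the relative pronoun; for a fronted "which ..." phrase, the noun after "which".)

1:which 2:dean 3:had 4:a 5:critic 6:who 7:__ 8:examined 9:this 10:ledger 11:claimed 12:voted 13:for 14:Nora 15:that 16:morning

5

The marked gap is inside the relative clause, the subject of "examined".
Its filler is the head noun "critic" (via "who"), at word 5.
(The other dependency links word 2 to a gap after word 11.)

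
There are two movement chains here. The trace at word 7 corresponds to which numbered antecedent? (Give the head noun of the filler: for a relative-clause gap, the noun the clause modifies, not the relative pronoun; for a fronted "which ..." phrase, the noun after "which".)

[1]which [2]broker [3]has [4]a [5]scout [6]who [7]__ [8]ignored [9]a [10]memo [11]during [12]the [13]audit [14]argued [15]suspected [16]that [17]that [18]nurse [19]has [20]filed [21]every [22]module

The marked gap is inside the relative clause, the subject of "ignored".
Its filler is the head noun "scout" (via "who"), at word 5.
(The other dependency links word 2 to a gap after word 14.)

5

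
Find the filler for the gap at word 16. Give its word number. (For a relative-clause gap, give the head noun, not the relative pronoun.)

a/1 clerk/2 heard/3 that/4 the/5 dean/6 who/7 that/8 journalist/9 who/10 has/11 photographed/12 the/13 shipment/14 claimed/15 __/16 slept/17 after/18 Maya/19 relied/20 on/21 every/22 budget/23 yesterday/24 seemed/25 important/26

The gap at 16 is the subject of "slept", inside a relative clause.
The relative pronoun is "who" (word 7); it is bound by the head noun immediately before it.
Its filler is the head noun "dean", at word 6.

6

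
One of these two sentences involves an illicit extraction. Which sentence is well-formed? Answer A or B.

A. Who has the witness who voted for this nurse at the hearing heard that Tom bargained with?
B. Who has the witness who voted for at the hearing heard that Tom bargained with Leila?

A

In B, the wh-phrase is extracted from inside a complex-NP island (relative clause) (introduced by "who"), which blocks movement.
In A, the extraction path crosses only that-complement boundaries, which are transparent.
So A is grammatical.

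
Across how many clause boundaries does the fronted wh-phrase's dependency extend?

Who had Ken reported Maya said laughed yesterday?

"who" is extracted from the subject of "laughed".
Boundaries crossed, outermost first: [Ø], [Ø] — 2 in total.

2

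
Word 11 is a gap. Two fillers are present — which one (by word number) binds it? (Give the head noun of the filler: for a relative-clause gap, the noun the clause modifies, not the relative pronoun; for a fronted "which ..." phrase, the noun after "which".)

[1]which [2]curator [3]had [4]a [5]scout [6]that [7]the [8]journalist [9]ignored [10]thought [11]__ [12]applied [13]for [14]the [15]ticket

The marked gap is the subject of "applied".
Its filler is the fronted wh-phrase "which curator", at word 2.
(The other dependency links word 5 to a gap after word 9.)

2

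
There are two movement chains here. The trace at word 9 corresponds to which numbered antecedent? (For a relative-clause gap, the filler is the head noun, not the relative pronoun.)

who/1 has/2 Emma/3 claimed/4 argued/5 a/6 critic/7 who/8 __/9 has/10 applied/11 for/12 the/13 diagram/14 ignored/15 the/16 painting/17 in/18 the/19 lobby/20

The marked gap is inside the relative clause, the subject of "applied".
Its filler is the head noun "critic" (via "who"), at word 7.
(The other dependency links word 1 to a gap after word 4.)

7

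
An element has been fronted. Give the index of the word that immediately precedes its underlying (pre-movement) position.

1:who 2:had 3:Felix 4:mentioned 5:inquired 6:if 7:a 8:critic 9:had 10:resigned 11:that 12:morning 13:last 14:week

The displaced element is "who" (word 1).
It is linked across 1 clause boundary (Ø).
It functions as the subject of "inquired", so the gap sits immediately after word 4 ("mentioned").
Base order: Felix had mentioned who inquired if a critic had resigned that morning last week.

4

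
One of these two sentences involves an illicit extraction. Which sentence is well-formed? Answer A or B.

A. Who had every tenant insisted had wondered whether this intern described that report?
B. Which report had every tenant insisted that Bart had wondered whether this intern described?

A

In B, the wh-phrase is extracted from inside a wh-island (introduced by "whether"), which blocks movement.
In A, the extraction path crosses only that-complement boundaries, which are transparent.
So A is grammatical.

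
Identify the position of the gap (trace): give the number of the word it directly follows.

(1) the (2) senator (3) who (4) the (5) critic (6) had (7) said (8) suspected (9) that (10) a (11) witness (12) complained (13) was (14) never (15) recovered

7

The displaced element is "the senator" (word 2).
It is linked across 1 clause boundary (Ø).
It functions as the subject of "suspected", so the gap sits immediately after word 7 ("said").
Base order: The critic had said that the senator suspected that a witness complained.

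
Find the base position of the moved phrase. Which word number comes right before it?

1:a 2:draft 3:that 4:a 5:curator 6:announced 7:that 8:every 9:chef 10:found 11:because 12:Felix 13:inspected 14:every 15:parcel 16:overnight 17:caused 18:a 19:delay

The displaced element is "a draft" (word 2).
It is linked across 1 clause boundary (that).
It functions as the direct object of "found", so the gap sits immediately after word 10 ("found").
Base order: A curator announced that every chef found a draft because Felix inspected every parcel overnight.

10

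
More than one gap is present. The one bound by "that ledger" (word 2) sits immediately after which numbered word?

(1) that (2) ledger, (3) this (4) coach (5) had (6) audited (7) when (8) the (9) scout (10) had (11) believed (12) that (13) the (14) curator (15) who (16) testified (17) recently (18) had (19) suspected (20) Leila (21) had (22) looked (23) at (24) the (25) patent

The displaced element is "that ledger" (word 2).
It functions as the direct object of "audited", so the gap sits immediately after word 6 ("audited").
Base order: This coach had audited that ledger when the scout had believed that the curator who testified recently had suspected Leila had looked at the patent.

6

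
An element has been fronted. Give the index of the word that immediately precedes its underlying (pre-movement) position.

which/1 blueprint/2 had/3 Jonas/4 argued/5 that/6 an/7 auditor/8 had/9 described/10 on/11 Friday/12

10

The displaced element is "which blueprint" (word 2).
It is linked across 1 clause boundary (that).
It functions as the direct object of "described", so the gap sits immediately after word 10 ("described").
Base order: Jonas had argued that an auditor had described which blueprint on Friday.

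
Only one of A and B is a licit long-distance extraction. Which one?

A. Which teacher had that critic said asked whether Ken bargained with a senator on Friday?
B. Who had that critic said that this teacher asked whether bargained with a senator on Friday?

In B, the wh-phrase is extracted from inside a wh-island (introduced by "whether"), which blocks movement.
In A, the extraction path crosses only that-complement boundaries, which are transparent.
So A is grammatical.

A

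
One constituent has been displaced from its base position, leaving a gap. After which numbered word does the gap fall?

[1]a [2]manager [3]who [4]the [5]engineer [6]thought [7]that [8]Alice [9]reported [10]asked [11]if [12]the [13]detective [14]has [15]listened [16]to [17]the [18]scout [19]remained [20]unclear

9

The displaced element is "a manager" (word 2).
It is linked across 2 clause boundaries (that → Ø).
It functions as the subject of "asked", so the gap sits immediately after word 9 ("reported").
Base order: The engineer thought that Alice reported that a manager asked if the detective has listened to the scout.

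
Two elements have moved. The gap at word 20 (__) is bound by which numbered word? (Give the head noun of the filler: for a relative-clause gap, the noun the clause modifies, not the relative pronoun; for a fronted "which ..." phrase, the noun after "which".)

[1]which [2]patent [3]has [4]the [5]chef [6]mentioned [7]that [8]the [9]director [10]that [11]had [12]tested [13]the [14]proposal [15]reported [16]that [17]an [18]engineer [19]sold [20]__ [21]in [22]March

The marked gap is the direct object of "sold".
Its filler is the fronted wh-phrase "which patent", at word 2.
(The other dependency links word 9 to a gap after word 10.)

2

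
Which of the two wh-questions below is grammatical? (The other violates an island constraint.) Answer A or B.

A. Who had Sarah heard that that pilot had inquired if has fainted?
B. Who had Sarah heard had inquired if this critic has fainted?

B

In A, the wh-phrase is extracted from inside a wh-island (introduced by "if"), which blocks movement.
In B, the extraction path crosses only that-complement boundaries, which are transparent.
So B is grammatical.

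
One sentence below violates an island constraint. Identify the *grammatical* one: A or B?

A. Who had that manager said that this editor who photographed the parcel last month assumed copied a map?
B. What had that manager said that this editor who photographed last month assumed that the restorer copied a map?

In B, the wh-phrase is extracted from inside a complex-NP island (relative clause) (introduced by "who"), which blocks movement.
In A, the extraction path crosses only that-complement boundaries, which are transparent.
So A is grammatical.

A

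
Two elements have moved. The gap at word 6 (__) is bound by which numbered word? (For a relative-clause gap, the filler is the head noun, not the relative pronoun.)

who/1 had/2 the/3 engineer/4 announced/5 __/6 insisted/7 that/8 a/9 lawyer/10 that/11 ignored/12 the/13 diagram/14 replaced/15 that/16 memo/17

The marked gap is the subject of "insisted".
Its filler is the fronted wh-phrase "who", at word 1.
(The other dependency links word 10 to a gap after word 11.)

1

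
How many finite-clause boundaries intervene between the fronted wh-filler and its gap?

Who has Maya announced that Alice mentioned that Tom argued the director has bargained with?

3

"who" is extracted from the PP object of "bargained".
Boundaries crossed, outermost first: [that], [that], [Ø] — 3 in total.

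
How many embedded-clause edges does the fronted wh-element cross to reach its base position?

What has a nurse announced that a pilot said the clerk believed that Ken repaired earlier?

"what" is extracted from the object of "repaired".
Boundaries crossed, outermost first: [that], [Ø], [that] — 3 in total.

3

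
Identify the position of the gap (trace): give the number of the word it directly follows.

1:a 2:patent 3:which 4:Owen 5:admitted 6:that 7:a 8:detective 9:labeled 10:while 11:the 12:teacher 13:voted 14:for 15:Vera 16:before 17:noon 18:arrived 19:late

The displaced element is "a patent" (word 2).
It is linked across 1 clause boundary (that).
It functions as the direct object of "labeled", so the gap sits immediately after word 9 ("labeled").
Base order: Owen admitted that a detective labeled a patent while the teacher voted for Vera before noon.

9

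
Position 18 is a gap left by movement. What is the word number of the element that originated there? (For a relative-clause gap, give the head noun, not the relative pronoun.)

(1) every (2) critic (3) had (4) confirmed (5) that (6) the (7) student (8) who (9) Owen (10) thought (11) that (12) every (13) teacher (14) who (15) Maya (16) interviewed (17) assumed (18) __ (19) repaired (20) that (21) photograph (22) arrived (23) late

The gap at 18 is the subject of "repaired", inside a relative clause.
The relative pronoun is "who" (word 8); it is bound by the head noun immediately before it.
Its filler is the head noun "student", at word 7.

7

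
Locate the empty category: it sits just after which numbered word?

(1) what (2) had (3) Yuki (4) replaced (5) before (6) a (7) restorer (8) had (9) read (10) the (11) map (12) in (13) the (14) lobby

4

The displaced element is "what" (word 1).
It functions as the direct object of "replaced", so the gap sits immediately after word 4 ("replaced").
Base order: Yuki had replaced what before a restorer had read the map in the lobby.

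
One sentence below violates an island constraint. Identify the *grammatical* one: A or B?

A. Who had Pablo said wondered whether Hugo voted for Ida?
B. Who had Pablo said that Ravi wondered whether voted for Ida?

A

In B, the wh-phrase is extracted from inside a wh-island (introduced by "whether"), which blocks movement.
In A, the extraction path crosses only that-complement boundaries, which are transparent.
So A is grammatical.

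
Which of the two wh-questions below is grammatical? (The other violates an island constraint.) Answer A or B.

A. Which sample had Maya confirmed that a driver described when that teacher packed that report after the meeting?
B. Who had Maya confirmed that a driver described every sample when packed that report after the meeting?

In B, the wh-phrase is extracted from inside an adjunct island (introduced by "when"), which blocks movement.
In A, the extraction path crosses only that-complement boundaries, which are transparent.
So A is grammatical.

A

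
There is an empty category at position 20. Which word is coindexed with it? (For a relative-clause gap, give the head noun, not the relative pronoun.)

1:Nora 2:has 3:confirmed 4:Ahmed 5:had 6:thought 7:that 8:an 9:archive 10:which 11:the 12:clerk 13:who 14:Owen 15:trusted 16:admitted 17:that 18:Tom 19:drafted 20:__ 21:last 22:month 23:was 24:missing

9

The gap at 20 is the object of "drafted", inside a relative clause.
The relative pronoun is "which" (word 10); it is bound by the head noun immediately before it.
Its filler is the head noun "archive", at word 9.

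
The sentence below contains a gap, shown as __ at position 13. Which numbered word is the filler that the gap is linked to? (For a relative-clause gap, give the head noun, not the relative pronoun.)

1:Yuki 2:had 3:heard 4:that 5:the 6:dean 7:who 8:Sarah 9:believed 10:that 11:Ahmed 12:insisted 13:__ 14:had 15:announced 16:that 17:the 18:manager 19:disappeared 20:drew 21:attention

The gap at 13 is the subject of "announced", inside a relative clause.
The relative pronoun is "who" (word 7); it is bound by the head noun immediately before it.
Its filler is the head noun "dean", at word 6.

6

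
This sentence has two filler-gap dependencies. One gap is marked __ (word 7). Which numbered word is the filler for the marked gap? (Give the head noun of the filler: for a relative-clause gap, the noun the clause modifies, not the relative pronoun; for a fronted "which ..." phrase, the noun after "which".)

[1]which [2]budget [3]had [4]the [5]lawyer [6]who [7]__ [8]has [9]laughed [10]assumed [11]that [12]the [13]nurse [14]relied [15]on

The marked gap is inside the relative clause, the subject of "laughed".
Its filler is the head noun "lawyer" (via "who"), at word 5.
(The other dependency links word 2 to a gap after word 15.)

5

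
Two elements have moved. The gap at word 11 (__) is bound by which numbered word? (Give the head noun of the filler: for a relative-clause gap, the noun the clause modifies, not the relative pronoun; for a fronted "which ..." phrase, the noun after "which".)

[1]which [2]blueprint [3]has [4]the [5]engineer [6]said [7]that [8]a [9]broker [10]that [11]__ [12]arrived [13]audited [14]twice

The marked gap is inside the relative clause, the subject of "arrived".
Its filler is the head noun "broker" (via "that"), at word 9.
(The other dependency links word 2 to a gap after word 13.)

9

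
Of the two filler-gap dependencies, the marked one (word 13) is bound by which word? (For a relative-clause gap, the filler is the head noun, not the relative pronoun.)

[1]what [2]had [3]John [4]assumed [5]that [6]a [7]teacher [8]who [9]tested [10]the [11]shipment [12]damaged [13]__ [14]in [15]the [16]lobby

1

The marked gap is the direct object of "damaged".
Its filler is the fronted wh-phrase "what", at word 1.
(The other dependency links word 7 to a gap after word 8.)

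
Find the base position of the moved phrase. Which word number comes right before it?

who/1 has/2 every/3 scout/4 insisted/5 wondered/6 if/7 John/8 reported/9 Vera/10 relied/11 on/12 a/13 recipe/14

5

The displaced element is "who" (word 1).
It is linked across 1 clause boundary (Ø).
It functions as the subject of "wondered", so the gap sits immediately after word 5 ("insisted").
Base order: Every scout has insisted that who wondered if John reported Vera relied on a recipe.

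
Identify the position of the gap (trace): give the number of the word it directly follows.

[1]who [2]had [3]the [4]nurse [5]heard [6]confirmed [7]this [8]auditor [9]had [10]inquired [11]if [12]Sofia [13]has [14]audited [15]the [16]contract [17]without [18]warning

5

The displaced element is "who" (word 1).
It is linked across 1 clause boundary (Ø).
It functions as the subject of "confirmed", so the gap sits immediately after word 5 ("heard").
Base order: The nurse had heard that who confirmed this auditor had inquired if Sofia has audited the contract without warning.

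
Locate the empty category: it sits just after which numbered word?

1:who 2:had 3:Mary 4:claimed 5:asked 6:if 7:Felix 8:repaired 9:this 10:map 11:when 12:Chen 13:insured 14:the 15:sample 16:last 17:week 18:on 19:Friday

The displaced element is "who" (word 1).
It is linked across 1 clause boundary (Ø).
It functions as the subject of "asked", so the gap sits immediately after word 4 ("claimed").
Base order: Mary had claimed that who asked if Felix repaired this map when Chen insured the sample last week on Friday.

4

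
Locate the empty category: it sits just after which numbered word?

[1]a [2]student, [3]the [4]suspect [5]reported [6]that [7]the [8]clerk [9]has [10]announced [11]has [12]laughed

The displaced element is "a student" (word 2).
It is linked across 2 clause boundaries (that → Ø).
It functions as the subject of "laughed", so the gap sits immediately after word 10 ("announced").
Base order: The suspect reported that the clerk has announced that a student has laughed.

10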